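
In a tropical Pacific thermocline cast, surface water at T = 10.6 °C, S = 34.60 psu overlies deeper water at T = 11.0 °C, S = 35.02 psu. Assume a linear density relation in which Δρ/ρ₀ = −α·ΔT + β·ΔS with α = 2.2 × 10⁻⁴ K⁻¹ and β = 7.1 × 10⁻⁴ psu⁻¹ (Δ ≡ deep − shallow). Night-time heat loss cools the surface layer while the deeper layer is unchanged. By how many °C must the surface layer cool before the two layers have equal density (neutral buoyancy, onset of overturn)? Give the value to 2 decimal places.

Neutral buoyancy requires Δρ = 0, i.e. −α(T_deep − T_surf′) + β(S_deep − S_surf) = 0.
T_surf′ = T_deep − (β/α)·ΔS = 11.0 − (7.1 × 10⁻⁴/2.2 × 10⁻⁴)·(+0.42) = 9.6445 °C.
Cooling required: 10.6 − (9.6445) = 0.9555 °C.

0.96 °C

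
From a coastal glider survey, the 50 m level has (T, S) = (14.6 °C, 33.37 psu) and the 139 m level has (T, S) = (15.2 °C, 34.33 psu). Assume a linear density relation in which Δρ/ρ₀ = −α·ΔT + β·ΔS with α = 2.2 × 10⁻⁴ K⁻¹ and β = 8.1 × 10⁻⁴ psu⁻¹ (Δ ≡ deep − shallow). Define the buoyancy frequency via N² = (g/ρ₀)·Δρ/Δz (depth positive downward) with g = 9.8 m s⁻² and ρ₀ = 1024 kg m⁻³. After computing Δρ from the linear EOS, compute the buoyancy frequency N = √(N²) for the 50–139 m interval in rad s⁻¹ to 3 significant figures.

8.43 × 10⁻³ rad s⁻¹

ΔT = +0.6 K, ΔS = +0.96 psu (deep − shallow).
Δρ/ρ₀ = −αΔT + βΔS = -1.32 × 10⁻⁴ + 7.776 × 10⁻⁴ = 6.456 × 10⁻⁴, so Δρ ≈ 0.6611 kg m⁻³.
N² = (g/ρ₀)·Δρ/Δz = g·(Δρ/ρ₀)/Δz = 9.8 × 6.456 × 10⁻⁴ / 89 = 7.1089 × 10⁻⁵ s⁻².
N = √(7.1089 × 10⁻⁵) = 8.4314 × 10⁻³ rad s⁻¹ ≈ 8.43 × 10⁻³ rad s⁻¹.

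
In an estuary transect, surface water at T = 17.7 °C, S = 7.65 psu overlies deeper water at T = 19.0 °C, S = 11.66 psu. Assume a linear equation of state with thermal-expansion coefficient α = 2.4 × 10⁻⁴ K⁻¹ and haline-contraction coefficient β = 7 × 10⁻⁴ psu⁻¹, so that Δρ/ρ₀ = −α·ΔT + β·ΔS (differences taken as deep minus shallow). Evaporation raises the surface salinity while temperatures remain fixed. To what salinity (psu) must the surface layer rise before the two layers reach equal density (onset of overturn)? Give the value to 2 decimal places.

Neutral buoyancy requires −α(T_deep − T_surf) + β(S_deep − S_surf′) = 0.
S_surf′ = S_deep − (α/β)·ΔT = 11.66 − (2.4 × 10⁻⁴/7 × 10⁻⁴)·(+1.3) = 11.2143 psu.
Increase required: 11.2143 − 7.65 = 3.5643 psu.

11.21 psu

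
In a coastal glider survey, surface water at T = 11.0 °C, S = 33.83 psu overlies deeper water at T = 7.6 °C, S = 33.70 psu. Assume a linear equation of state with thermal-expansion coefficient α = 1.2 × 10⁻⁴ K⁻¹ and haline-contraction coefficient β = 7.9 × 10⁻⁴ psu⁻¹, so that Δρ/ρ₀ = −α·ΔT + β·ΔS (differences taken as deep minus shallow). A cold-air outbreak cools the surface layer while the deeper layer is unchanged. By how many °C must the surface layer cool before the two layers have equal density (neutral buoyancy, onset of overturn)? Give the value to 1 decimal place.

2.5 °C

Neutral buoyancy requires Δρ = 0, i.e. −α(T_deep − T_surf′) + β(S_deep − S_surf) = 0.
T_surf′ = T_deep − (β/α)·ΔS = 7.6 − (7.9 × 10⁻⁴/1.2 × 10⁻⁴)·(-0.13) = 8.456 °C.
Cooling required: 11.0 − (8.456) = 2.544 °C.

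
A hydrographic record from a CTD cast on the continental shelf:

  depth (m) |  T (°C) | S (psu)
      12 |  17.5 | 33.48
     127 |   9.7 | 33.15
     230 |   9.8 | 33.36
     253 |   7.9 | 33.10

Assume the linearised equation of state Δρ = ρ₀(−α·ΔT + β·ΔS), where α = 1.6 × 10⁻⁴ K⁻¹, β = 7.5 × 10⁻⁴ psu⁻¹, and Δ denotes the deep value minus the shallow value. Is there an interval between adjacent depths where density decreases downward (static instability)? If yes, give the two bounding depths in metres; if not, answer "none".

none

Evaluate Δρ/ρ₀ = −αΔT + βΔS across each adjacent pair:
  12–127 m: −αΔT+βΔS = −(1.6 × 10⁻⁴)(-7.8)+(7.5 × 10⁻⁴)(-0.33) = 1.0 × 10⁻³ → stable
  127–230 m: −αΔT+βΔS = −(1.6 × 10⁻⁴)(+0.1)+(7.5 × 10⁻⁴)(+0.21) = 1.4 × 10⁻⁴ → stable
  230–253 m: −αΔT+βΔS = −(1.6 × 10⁻⁴)(-1.9)+(7.5 × 10⁻⁴)(-0.26) = 1.1 × 10⁻⁴ → stable
Every interval has Δρ > 0: the column is stably stratified throughout.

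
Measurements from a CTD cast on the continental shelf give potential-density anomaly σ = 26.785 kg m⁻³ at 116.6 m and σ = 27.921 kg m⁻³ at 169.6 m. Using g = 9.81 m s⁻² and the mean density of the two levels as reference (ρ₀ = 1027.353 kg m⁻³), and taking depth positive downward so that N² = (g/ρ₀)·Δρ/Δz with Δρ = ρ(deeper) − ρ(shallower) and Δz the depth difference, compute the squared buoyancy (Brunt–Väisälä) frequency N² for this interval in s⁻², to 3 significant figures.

Δρ = 1027.921 − 1026.785 = 1.136 kg m⁻³ over Δz = 169.6 − 116.6 = 53 m.
N² = (9.81/1027.353) × (1.136/53) = 2.0467 × 10⁻⁴ s⁻² ≈ 2.05 × 10⁻⁴ s⁻².

2.05 × 10⁻⁴ s⁻²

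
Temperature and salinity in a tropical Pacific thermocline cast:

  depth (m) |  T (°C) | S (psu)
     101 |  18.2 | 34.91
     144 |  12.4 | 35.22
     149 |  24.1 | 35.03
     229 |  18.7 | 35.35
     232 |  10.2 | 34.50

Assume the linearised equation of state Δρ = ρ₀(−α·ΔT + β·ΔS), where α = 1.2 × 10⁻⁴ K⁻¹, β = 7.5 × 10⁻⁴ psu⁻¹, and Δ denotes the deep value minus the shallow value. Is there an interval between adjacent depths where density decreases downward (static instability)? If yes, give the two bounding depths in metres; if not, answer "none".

Evaluate Δρ/ρ₀ = −αΔT + βΔS across each adjacent pair:
  101–144 m: −αΔT+βΔS = −(1.2 × 10⁻⁴)(-5.8)+(7.5 × 10⁻⁴)(+0.31) = 9.3 × 10⁻⁴ → stable
  144–149 m: −αΔT+βΔS = −(1.2 × 10⁻⁴)(+11.7)+(7.5 × 10⁻⁴)(-0.19) = -1.5 × 10⁻³ → UNSTABLE
  149–229 m: −αΔT+βΔS = −(1.2 × 10⁻⁴)(-5.4)+(7.5 × 10⁻⁴)(+0.32) = 8.9 × 10⁻⁴ → stable
  229–232 m: −αΔT+βΔS = −(1.2 × 10⁻⁴)(-8.5)+(7.5 × 10⁻⁴)(-0.85) = 3.8 × 10⁻⁴ → stable
The 144–149 m interval has Δρ < 0: lighter water underlies denser water.

144–149 m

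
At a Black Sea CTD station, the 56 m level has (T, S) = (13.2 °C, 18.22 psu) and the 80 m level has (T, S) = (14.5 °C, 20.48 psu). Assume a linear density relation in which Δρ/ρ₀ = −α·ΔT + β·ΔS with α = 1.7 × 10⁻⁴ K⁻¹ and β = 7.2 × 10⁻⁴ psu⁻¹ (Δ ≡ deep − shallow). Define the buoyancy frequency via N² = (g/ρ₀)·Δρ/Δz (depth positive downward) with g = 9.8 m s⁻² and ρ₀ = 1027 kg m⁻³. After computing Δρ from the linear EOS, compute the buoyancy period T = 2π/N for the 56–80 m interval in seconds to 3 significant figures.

ΔT = +1.3 K, ΔS = +2.26 psu (deep − shallow).
Δρ/ρ₀ = −αΔT + βΔS = -2.21 × 10⁻⁴ + 1.6272 × 10⁻³ = 1.4062 × 10⁻³, so Δρ ≈ 1.444 kg m⁻³.
N² = (g/ρ₀)·Δρ/Δz = g·(Δρ/ρ₀)/Δz = 9.8 × 1.4062 × 10⁻³ / 24 = 5.7420 × 10⁻⁴ s⁻².
N = √(5.7420 × 10⁻⁴) = 0.023962 rad s⁻¹ → T = 2π/N = 262.21 s ≈ 262 s.

262 s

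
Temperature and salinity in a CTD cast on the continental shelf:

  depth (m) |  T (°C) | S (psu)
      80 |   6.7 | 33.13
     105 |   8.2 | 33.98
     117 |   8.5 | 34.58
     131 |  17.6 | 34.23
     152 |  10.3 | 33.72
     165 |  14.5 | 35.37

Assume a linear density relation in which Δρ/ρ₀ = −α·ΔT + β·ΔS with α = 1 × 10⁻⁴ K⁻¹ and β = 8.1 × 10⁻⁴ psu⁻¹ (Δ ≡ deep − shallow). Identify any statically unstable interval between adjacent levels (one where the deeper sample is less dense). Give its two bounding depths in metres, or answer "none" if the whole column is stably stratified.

Evaluate Δρ/ρ₀ = −αΔT + βΔS across each adjacent pair:
  80–105 m: −αΔT+βΔS = −(1 × 10⁻⁴)(+1.5)+(8.1 × 10⁻⁴)(+0.85) = 5.4 × 10⁻⁴ → stable
  105–117 m: −αΔT+βΔS = −(1 × 10⁻⁴)(+0.3)+(8.1 × 10⁻⁴)(+0.60) = 4.6 × 10⁻⁴ → stable
  117–131 m: −αΔT+βΔS = −(1 × 10⁻⁴)(+9.1)+(8.1 × 10⁻⁴)(-0.35) = -1.2 × 10⁻³ → UNSTABLE
  131–152 m: −αΔT+βΔS = −(1 × 10⁻⁴)(-7.3)+(8.1 × 10⁻⁴)(-0.51) = 3.2 × 10⁻⁴ → stable
  152–165 m: −αΔT+βΔS = −(1 × 10⁻⁴)(+4.2)+(8.1 × 10⁻⁴)(+1.65) = 9.2 × 10⁻⁴ → stable
The 117–131 m interval has Δρ < 0: lighter water underlies denser water.

117–131 m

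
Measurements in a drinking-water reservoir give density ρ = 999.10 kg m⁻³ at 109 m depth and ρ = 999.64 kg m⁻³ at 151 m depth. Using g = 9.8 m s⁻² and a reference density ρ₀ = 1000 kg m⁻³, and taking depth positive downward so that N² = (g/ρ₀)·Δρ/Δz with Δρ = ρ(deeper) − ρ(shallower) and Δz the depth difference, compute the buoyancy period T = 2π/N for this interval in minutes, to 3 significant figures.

9.33 min

Δρ = 999.64 − 999.10 = 0.54 kg m⁻³ over Δz = 151 − 109 = 42 m.
N² = (9.8/1000) × (0.54/42) = 1.2600 × 10⁻⁴ s⁻².
N = √(1.2600 × 10⁻⁴) = 0.011225 rad s⁻¹, so T = 2π/N = 559.75 s = 9.3292 min ≈ 9.33 min.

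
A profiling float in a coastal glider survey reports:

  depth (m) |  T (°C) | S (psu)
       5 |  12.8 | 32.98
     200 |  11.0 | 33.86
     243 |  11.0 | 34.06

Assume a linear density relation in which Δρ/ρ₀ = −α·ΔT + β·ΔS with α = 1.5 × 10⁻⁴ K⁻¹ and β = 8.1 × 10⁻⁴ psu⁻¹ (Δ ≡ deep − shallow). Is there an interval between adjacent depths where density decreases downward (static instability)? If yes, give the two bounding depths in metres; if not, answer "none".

none

Evaluate Δρ/ρ₀ = −αΔT + βΔS across each adjacent pair:
  5–200 m: −αΔT+βΔS = −(1.5 × 10⁻⁴)(-1.8)+(8.1 × 10⁻⁴)(+0.88) = 9.8 × 10⁻⁴ → stable
  200–243 m: −αΔT+βΔS = −(1.5 × 10⁻⁴)(+0.0)+(8.1 × 10⁻⁴)(+0.20) = 1.6 × 10⁻⁴ → stable
Every interval has Δρ > 0: the column is stably stratified throughout.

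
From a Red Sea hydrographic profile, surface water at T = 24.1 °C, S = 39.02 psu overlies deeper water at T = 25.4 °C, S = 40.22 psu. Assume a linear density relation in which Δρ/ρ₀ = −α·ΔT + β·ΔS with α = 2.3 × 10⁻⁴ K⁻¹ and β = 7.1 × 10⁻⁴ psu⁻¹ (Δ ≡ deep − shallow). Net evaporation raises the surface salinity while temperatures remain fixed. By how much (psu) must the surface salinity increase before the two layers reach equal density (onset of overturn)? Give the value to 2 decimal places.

Neutral buoyancy requires −α(T_deep − T_surf) + β(S_deep − S_surf′) = 0.
S_surf′ = S_deep − (α/β)·ΔT = 40.22 − (2.3 × 10⁻⁴/7.1 × 10⁻⁴)·(+1.3) = 39.7989 psu.
Increase required: 39.7989 − 39.02 = 0.7789 psu.

0.78 psu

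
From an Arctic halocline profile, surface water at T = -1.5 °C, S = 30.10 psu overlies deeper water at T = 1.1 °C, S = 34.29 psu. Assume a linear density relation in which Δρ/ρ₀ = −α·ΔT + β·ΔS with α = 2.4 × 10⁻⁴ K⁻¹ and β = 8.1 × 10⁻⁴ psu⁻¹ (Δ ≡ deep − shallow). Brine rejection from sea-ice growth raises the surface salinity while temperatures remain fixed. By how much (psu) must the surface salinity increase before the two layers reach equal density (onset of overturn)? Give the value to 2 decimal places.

Neutral buoyancy requires −α(T_deep − T_surf) + β(S_deep − S_surf′) = 0.
S_surf′ = S_deep − (α/β)·ΔT = 34.29 − (2.4 × 10⁻⁴/8.1 × 10⁻⁴)·(+2.6) = 33.5196 psu.
Increase required: 33.5196 − 30.10 = 3.4196 psu.

3.42 psu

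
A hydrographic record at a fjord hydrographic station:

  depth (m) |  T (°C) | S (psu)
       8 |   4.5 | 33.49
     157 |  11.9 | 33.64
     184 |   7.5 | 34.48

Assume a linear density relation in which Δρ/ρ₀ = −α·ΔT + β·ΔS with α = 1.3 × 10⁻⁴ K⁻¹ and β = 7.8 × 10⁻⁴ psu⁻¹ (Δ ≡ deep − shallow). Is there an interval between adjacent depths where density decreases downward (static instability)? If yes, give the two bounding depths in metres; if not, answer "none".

Evaluate Δρ/ρ₀ = −αΔT + βΔS across each adjacent pair:
  8–157 m: −αΔT+βΔS = −(1.3 × 10⁻⁴)(+7.4)+(7.8 × 10⁻⁴)(+0.15) = -8.4 × 10⁻⁴ → UNSTABLE
  157–184 m: −αΔT+βΔS = −(1.3 × 10⁻⁴)(-4.4)+(7.8 × 10⁻⁴)(+0.84) = 1.2 × 10⁻³ → stable
The 8–157 m interval has Δρ < 0: lighter water underlies denser water.

8–157 m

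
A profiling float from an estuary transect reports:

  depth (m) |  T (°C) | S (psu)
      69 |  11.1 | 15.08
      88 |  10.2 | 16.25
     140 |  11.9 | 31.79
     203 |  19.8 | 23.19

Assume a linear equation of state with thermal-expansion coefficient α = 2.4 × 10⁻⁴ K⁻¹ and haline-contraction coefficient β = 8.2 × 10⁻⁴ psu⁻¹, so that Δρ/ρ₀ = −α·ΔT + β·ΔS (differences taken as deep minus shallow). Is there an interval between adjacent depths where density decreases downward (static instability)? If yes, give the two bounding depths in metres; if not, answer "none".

140–203 m

Evaluate Δρ/ρ₀ = −αΔT + βΔS across each adjacent pair:
  69–88 m: −αΔT+βΔS = −(2.4 × 10⁻⁴)(-0.9)+(8.2 × 10⁻⁴)(+1.17) = 1.2 × 10⁻³ → stable
  88–140 m: −αΔT+βΔS = −(2.4 × 10⁻⁴)(+1.7)+(8.2 × 10⁻⁴)(+15.54) = 0.012 → stable
  140–203 m: −αΔT+βΔS = −(2.4 × 10⁻⁴)(+7.9)+(8.2 × 10⁻⁴)(-8.60) = -8.9 × 10⁻³ → UNSTABLE
The 140–203 m interval has Δρ < 0: lighter water underlies denser water.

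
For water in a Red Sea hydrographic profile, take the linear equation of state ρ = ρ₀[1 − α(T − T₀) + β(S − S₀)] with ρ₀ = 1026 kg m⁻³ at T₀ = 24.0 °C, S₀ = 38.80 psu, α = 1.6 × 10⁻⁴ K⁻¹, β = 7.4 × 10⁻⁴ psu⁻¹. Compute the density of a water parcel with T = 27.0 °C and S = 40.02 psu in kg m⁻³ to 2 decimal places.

T − T₀ = +3.0 K, S − S₀ = +1.22 psu.
Bracket = 1 − α·(+3.0) + β·(+1.22) = 1 + (4.228 × 10⁻⁴) = 1.0004228.
ρ = 1026 × 1.0004228 = 1026.43 kg m⁻³.

1026.43 kg m⁻³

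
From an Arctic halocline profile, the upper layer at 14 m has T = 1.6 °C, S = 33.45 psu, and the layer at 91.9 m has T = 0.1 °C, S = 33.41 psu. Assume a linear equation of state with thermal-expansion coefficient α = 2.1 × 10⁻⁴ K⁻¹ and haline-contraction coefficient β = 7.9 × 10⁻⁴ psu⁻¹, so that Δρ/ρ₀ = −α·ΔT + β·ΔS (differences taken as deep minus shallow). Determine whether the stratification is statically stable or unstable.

ΔT = 0.1 − 1.6 = -1.5 K and ΔS = 33.41 − 33.45 = -0.04 psu (deep − shallow).
−αΔT = 3.15 × 10⁻⁴; βΔS = -3.16 × 10⁻⁵; sum Δρ/ρ₀ = 2.834 × 10⁻⁴.
Δρ/ρ₀ > 0, so Δρ > 0: deeper water is denser → statically stable.

stable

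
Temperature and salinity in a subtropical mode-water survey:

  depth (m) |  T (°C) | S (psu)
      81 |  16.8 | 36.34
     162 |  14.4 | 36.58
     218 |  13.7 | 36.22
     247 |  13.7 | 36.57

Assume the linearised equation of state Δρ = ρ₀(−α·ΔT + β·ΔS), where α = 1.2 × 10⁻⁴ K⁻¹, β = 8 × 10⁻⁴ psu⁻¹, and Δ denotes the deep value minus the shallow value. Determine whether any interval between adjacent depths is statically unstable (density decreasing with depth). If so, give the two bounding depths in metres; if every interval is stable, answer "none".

162–218 m

Evaluate Δρ/ρ₀ = −αΔT + βΔS across each adjacent pair:
  81–162 m: −αΔT+βΔS = −(1.2 × 10⁻⁴)(-2.4)+(8 × 10⁻⁴)(+0.24) = 4.8 × 10⁻⁴ → stable
  162–218 m: −αΔT+βΔS = −(1.2 × 10⁻⁴)(-0.7)+(8 × 10⁻⁴)(-0.36) = -2.0 × 10⁻⁴ → UNSTABLE
  218–247 m: −αΔT+βΔS = −(1.2 × 10⁻⁴)(+0.0)+(8 × 10⁻⁴)(+0.35) = 2.8 × 10⁻⁴ → stable
The 162–218 m interval has Δρ < 0: lighter water underlies denser water.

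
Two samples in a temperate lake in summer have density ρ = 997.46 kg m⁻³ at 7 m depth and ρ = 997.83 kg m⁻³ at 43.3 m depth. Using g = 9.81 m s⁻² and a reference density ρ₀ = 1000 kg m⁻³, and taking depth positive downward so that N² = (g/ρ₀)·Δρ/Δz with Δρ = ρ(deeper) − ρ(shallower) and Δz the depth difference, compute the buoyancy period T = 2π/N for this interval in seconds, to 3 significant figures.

628 s

Δρ = 997.83 − 997.46 = 0.37 kg m⁻³ over Δz = 43.3 − 7 = 36.3 m.
N² = (9.81/1000) × (0.37/36.3) = 9.9992 × 10⁻⁵ s⁻².
N = √(9.9992 × 10⁻⁵) = 9.9996 × 10⁻³ rad s⁻¹, so T = 2π/N = 628.34 s ≈ 628 s.
N² > 0, so the interval is statically stable.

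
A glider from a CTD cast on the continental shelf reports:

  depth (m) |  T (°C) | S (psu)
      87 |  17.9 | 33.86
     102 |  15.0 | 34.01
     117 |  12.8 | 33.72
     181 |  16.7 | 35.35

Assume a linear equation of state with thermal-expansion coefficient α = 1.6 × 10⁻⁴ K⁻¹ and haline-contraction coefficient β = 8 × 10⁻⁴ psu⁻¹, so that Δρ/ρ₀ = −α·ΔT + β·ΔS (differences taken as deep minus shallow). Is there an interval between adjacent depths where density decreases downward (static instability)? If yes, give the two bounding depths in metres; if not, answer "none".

Evaluate Δρ/ρ₀ = −αΔT + βΔS across each adjacent pair:
  87–102 m: −αΔT+βΔS = −(1.6 × 10⁻⁴)(-2.9)+(8 × 10⁻⁴)(+0.15) = 5.8 × 10⁻⁴ → stable
  102–117 m: −αΔT+βΔS = −(1.6 × 10⁻⁴)(-2.2)+(8 × 10⁻⁴)(-0.29) = 1.2 × 10⁻⁴ → stable
  117–181 m: −αΔT+βΔS = −(1.6 × 10⁻⁴)(+3.9)+(8 × 10⁻⁴)(+1.63) = 6.8 × 10⁻⁴ → stable
Every interval has Δρ > 0: the column is stably stratified throughout.

none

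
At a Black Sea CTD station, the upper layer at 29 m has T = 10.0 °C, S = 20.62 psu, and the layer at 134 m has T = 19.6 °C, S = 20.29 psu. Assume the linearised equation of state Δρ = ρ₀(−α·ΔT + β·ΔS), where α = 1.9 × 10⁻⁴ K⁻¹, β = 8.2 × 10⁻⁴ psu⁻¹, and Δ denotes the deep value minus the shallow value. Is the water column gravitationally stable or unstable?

unstable

ΔT = 19.6 − 10.0 = +9.6 K and ΔS = 20.29 − 20.62 = -0.33 psu (deep − shallow).
−αΔT = -1.824 × 10⁻³; βΔS = -2.706 × 10⁻⁴; sum Δρ/ρ₀ = -2.0946 × 10⁻³.
Δρ/ρ₀ < 0, so Δρ < 0: deeper water is lighter → statically unstable; the column would overturn.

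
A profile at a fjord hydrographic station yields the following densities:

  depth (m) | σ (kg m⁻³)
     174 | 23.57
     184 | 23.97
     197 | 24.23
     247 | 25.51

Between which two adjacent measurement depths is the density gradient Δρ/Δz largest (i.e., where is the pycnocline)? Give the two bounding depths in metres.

174–184 m

Compute the density gradient over each adjacent pair:
  174–184 m: Δρ/Δz = 0.40/10 = 0.040 kg m⁻⁴
  184–197 m: Δρ/Δz = 0.26/13 = 0.020 kg m⁻⁴
  197–247 m: Δρ/Δz = 1.28/50 = 0.026 kg m⁻⁴
The largest gradient is in the 174–184 m interval — the pycnocline.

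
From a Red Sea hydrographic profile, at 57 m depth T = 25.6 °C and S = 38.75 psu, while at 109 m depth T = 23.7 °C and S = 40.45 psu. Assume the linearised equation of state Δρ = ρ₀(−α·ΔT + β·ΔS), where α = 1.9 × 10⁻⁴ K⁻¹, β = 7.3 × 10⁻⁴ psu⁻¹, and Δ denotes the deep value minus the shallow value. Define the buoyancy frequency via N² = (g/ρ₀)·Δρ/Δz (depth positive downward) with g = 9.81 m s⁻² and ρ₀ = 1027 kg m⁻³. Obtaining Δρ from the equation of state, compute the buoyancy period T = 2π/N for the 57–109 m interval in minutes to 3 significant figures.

ΔT = -1.9 K, ΔS = +1.70 psu (deep − shallow).
Δρ/ρ₀ = −αΔT + βΔS = 3.61 × 10⁻⁴ + 1.241 × 10⁻³ = 1.602 × 10⁻³, so Δρ ≈ 1.645 kg m⁻³.
N² = (g/ρ₀)·Δρ/Δz = g·(Δρ/ρ₀)/Δz = 9.81 × 1.602 × 10⁻³ / 52 = 3.0222 × 10⁻⁴ s⁻².
N = √(3.0222 × 10⁻⁴) = 0.017384 rad s⁻¹ → T = 2π/N = 361.43 s = 6.0238 min ≈ 6.02 min.

6.02 min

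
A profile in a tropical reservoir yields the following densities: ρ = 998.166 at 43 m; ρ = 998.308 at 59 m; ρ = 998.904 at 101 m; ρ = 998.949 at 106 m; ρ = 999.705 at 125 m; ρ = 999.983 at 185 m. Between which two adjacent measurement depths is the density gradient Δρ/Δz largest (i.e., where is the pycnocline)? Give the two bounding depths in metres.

106–125 m

Compute the density gradient over each adjacent pair:
  43–59 m: Δρ/Δz = 0.142/16 = 8.9 × 10⁻³ kg m⁻⁴
  59–101 m: Δρ/Δz = 0.596/42 = 0.014 kg m⁻⁴
  101–106 m: Δρ/Δz = 0.045/5 = 9.0 × 10⁻³ kg m⁻⁴
  106–125 m: Δρ/Δz = 0.756/19 = 0.040 kg m⁻⁴
  125–185 m: Δρ/Δz = 0.278/60 = 4.6 × 10⁻³ kg m⁻⁴
The largest gradient is in the 106–125 m interval — the pycnocline.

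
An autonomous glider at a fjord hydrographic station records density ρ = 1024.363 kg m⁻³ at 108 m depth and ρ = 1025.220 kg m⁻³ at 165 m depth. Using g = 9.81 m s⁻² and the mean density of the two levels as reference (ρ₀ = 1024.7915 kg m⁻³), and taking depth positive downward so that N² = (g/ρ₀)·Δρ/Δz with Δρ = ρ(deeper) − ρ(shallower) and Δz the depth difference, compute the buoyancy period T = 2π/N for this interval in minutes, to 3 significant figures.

8.73 min

Δρ = 1025.220 − 1024.363 = 0.857 kg m⁻³ over Δz = 165 − 108 = 57 m.
N² = (9.81/1024.7915) × (0.857/57) = 1.4393 × 10⁻⁴ s⁻².
N = √(1.4393 × 10⁻⁴) = 0.011997 rad s⁻¹, so T = 2π/N = 523.73 s = 8.7288 min ≈ 8.73 min.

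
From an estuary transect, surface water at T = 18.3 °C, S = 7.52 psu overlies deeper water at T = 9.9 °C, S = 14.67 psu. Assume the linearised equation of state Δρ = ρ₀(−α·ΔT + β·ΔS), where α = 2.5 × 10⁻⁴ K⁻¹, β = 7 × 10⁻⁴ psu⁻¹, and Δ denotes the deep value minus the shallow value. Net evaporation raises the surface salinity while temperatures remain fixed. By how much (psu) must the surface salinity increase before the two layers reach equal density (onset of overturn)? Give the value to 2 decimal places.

Neutral buoyancy requires −α(T_deep − T_surf) + β(S_deep − S_surf′) = 0.
S_surf′ = S_deep − (α/β)·ΔT = 14.67 − (2.5 × 10⁻⁴/7 × 10⁻⁴)·(-8.4) = 17.6700 psu.
Increase required: 17.6700 − 7.52 = 10.1500 psu.

10.15 psu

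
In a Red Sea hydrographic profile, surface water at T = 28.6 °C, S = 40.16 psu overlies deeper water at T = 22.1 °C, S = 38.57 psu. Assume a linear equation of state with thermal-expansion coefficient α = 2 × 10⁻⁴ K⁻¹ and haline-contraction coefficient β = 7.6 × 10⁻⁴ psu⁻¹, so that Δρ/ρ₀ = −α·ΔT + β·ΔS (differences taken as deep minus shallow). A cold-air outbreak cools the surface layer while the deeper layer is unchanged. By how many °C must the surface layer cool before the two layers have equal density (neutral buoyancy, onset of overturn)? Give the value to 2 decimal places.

0.46 °C

Neutral buoyancy requires Δρ = 0, i.e. −α(T_deep − T_surf′) + β(S_deep − S_surf) = 0.
T_surf′ = T_deep − (β/α)·ΔS = 22.1 − (7.6 × 10⁻⁴/2 × 10⁻⁴)·(-1.59) = 28.1420 °C.
Cooling required: 28.6 − (28.1420) = 0.4580 °C.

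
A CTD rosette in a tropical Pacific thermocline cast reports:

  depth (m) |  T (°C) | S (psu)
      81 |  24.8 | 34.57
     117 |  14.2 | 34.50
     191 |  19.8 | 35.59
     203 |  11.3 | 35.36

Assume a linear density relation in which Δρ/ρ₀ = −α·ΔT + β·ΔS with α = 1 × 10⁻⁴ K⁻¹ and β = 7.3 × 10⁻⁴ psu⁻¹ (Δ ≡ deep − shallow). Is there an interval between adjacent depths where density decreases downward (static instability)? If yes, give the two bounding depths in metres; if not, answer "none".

none

Evaluate Δρ/ρ₀ = −αΔT + βΔS across each adjacent pair:
  81–117 m: −αΔT+βΔS = −(1 × 10⁻⁴)(-10.6)+(7.3 × 10⁻⁴)(-0.07) = 1.0 × 10⁻³ → stable
  117–191 m: −αΔT+βΔS = −(1 × 10⁻⁴)(+5.6)+(7.3 × 10⁻⁴)(+1.09) = 2.4 × 10⁻⁴ → stable
  191–203 m: −αΔT+βΔS = −(1 × 10⁻⁴)(-8.5)+(7.3 × 10⁻⁴)(-0.23) = 6.8 × 10⁻⁴ → stable
Every interval has Δρ > 0: the column is stably stratified throughout.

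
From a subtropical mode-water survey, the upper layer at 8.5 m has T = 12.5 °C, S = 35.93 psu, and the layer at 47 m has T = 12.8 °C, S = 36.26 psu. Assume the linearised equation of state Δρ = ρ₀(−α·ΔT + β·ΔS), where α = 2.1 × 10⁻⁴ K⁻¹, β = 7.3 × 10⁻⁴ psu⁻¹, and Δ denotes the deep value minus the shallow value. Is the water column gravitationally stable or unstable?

ΔT = 12.8 − 12.5 = +0.3 K and ΔS = 36.26 − 35.93 = +0.33 psu (deep − shallow).
−αΔT = -6.30 × 10⁻⁵; βΔS = 2.409 × 10⁻⁴; sum Δρ/ρ₀ = 1.779 × 10⁻⁴.
Δρ/ρ₀ > 0, so Δρ > 0: deeper water is denser → statically stable.

stable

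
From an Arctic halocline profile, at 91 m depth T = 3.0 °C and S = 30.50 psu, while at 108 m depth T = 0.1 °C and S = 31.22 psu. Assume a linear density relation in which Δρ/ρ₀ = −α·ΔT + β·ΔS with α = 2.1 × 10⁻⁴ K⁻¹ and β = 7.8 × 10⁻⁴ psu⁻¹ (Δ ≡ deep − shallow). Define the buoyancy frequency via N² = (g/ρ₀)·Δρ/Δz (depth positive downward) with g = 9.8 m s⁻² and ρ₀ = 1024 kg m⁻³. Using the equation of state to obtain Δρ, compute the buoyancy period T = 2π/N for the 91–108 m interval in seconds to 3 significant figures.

ΔT = -2.9 K, ΔS = +0.72 psu (deep − shallow).
Δρ/ρ₀ = −αΔT + βΔS = 6.09 × 10⁻⁴ + 5.616 × 10⁻⁴ = 1.1706 × 10⁻³, so Δρ ≈ 1.199 kg m⁻³.
N² = (g/ρ₀)·Δρ/Δz = g·(Δρ/ρ₀)/Δz = 9.8 × 1.1706 × 10⁻³ / 17 = 6.7482 × 10⁻⁴ s⁻².
N = √(6.7482 × 10⁻⁴) = 0.025977 rad s⁻¹ → T = 2π/N = 241.87 s ≈ 242 s.

242 s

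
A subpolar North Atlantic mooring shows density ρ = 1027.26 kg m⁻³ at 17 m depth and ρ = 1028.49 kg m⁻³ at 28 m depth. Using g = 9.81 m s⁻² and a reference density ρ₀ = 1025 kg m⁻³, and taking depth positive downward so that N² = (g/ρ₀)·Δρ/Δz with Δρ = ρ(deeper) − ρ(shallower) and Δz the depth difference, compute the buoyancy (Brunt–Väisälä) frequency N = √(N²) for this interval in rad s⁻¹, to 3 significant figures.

0.0327 rad s⁻¹

Δρ = 1028.49 − 1027.26 = 1.23 kg m⁻³ over Δz = 28 − 17 = 11 m.
N² = (9.81/1025) × (1.23/11) = 1.0702 × 10⁻³ s⁻².
N = √(1.0702 × 10⁻³) = 0.032714 rad s⁻¹ ≈ 0.0327 rad s⁻¹.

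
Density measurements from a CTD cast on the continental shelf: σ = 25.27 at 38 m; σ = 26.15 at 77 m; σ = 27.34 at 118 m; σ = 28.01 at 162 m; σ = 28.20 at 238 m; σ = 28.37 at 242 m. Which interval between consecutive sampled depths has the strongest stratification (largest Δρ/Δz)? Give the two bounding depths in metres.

238–242 m

Compute the density gradient over each adjacent pair:
  38–77 m: Δρ/Δz = 0.88/39 = 0.023 kg m⁻⁴
  77–118 m: Δρ/Δz = 1.19/41 = 0.029 kg m⁻⁴
  118–162 m: Δρ/Δz = 0.67/44 = 0.015 kg m⁻⁴
  162–238 m: Δρ/Δz = 0.19/76 = 2.5 × 10⁻³ kg m⁻⁴
  238–242 m: Δρ/Δz = 0.17/4 = 0.043 kg m⁻⁴
The largest gradient is in the 238–242 m interval — the pycnocline.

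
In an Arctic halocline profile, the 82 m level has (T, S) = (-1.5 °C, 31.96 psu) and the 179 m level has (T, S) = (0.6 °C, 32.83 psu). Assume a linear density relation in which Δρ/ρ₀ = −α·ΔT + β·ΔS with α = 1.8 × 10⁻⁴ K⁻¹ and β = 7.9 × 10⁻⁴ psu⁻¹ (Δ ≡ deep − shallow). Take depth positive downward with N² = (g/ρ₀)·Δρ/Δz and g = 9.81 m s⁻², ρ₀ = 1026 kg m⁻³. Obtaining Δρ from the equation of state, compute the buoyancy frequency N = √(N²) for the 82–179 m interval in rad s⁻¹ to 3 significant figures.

ΔT = +2.1 K, ΔS = +0.87 psu (deep − shallow).
Δρ/ρ₀ = −αΔT + βΔS = -3.78 × 10⁻⁴ + 6.873 × 10⁻⁴ = 3.093 × 10⁻⁴, so Δρ ≈ 0.3173 kg m⁻³.
N² = (g/ρ₀)·Δρ/Δz = g·(Δρ/ρ₀)/Δz = 9.81 × 3.093 × 10⁻⁴ / 97 = 3.1281 × 10⁻⁵ s⁻².
N = √(3.1281 × 10⁻⁵) = 5.5929 × 10⁻³ rad s⁻¹ ≈ 5.59 × 10⁻³ rad s⁻¹.

5.59 × 10⁻³ rad s⁻¹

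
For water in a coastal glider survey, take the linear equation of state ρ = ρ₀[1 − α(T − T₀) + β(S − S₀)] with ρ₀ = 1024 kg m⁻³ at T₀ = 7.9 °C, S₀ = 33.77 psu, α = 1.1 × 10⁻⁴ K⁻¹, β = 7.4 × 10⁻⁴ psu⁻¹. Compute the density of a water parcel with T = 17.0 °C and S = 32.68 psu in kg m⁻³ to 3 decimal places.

1022.149 kg m⁻³

T − T₀ = +9.1 K, S − S₀ = -1.09 psu.
Bracket = 1 − α·(+9.1) + β·(-1.09) = 1 + (-1.8076 × 10⁻³) = 0.9981924.
ρ = 1024 × 0.9981924 = 1022.149 kg m⁻³.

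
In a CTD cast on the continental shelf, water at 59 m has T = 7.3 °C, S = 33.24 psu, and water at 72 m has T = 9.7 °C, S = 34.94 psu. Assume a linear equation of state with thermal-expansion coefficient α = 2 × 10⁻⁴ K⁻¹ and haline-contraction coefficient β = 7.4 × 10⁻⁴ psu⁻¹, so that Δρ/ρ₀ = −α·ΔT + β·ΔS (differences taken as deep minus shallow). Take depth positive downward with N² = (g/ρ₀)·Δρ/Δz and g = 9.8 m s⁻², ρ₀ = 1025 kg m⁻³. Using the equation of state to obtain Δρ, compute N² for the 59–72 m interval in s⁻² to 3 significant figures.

ΔT = +2.4 K, ΔS = +1.70 psu (deep − shallow).
Δρ/ρ₀ = −αΔT + βΔS = -4.80 × 10⁻⁴ + 1.258 × 10⁻³ = 7.78 × 10⁻⁴, so Δρ ≈ 0.7974 kg m⁻³.
N² = (g/ρ₀)·Δρ/Δz = g·(Δρ/ρ₀)/Δz = 9.8 × 7.78 × 10⁻⁴ / 13 = 5.8649 × 10⁻⁴ s⁻² ≈ 5.86 × 10⁻⁴ s⁻².

5.86 × 10⁻⁴ s⁻²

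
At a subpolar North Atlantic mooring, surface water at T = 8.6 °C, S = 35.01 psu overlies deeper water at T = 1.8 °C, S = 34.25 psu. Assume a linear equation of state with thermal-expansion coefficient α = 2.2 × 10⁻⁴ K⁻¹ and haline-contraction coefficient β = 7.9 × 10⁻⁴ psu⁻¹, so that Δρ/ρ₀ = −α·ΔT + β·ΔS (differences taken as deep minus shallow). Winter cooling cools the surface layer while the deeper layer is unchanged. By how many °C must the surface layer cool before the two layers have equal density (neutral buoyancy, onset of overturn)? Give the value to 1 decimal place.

4.1 °C

Neutral buoyancy requires Δρ = 0, i.e. −α(T_deep − T_surf′) + β(S_deep − S_surf) = 0.
T_surf′ = T_deep − (β/α)·ΔS = 1.8 − (7.9 × 10⁻⁴/2.2 × 10⁻⁴)·(-0.76) = 4.529 °C.
Cooling required: 8.6 − (4.529) = 4.071 °C.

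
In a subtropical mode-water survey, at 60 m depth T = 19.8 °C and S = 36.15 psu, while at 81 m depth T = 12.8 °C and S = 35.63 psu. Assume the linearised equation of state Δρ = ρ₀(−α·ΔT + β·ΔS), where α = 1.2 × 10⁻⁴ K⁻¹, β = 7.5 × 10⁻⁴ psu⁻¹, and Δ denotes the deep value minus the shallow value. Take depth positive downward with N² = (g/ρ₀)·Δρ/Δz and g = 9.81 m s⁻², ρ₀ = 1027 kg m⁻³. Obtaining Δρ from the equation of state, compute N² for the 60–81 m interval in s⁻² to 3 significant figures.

ΔT = -7.0 K, ΔS = -0.52 psu (deep − shallow).
Δρ/ρ₀ = −αΔT + βΔS = 8.40 × 10⁻⁴ − 3.90 × 10⁻⁴ = 4.50 × 10⁻⁴, so Δρ ≈ 0.4622 kg m⁻³.
N² = (g/ρ₀)·Δρ/Δz = g·(Δρ/ρ₀)/Δz = 9.81 × 4.50 × 10⁻⁴ / 21 = 2.1021 × 10⁻⁴ s⁻² ≈ 2.10 × 10⁻⁴ s⁻².

2.10 × 10⁻⁴ s⁻²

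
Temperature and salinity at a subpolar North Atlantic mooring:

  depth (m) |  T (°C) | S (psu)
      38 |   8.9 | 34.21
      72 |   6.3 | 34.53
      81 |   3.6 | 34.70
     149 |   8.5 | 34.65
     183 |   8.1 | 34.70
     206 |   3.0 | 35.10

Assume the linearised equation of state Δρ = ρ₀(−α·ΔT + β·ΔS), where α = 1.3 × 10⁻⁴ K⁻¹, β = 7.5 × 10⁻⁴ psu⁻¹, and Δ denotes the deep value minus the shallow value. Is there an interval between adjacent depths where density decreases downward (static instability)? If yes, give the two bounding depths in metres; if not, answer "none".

Evaluate Δρ/ρ₀ = −αΔT + βΔS across each adjacent pair:
  38–72 m: −αΔT+βΔS = −(1.3 × 10⁻⁴)(-2.6)+(7.5 × 10⁻⁴)(+0.32) = 5.8 × 10⁻⁴ → stable
  72–81 m: −αΔT+βΔS = −(1.3 × 10⁻⁴)(-2.7)+(7.5 × 10⁻⁴)(+0.17) = 4.8 × 10⁻⁴ → stable
  81–149 m: −αΔT+βΔS = −(1.3 × 10⁻⁴)(+4.9)+(7.5 × 10⁻⁴)(-0.05) = -6.7 × 10⁻⁴ → UNSTABLE
  149–183 m: −αΔT+βΔS = −(1.3 × 10⁻⁴)(-0.4)+(7.5 × 10⁻⁴)(+0.05) = 9.0 × 10⁻⁵ → stable
  183–206 m: −αΔT+βΔS = −(1.3 × 10⁻⁴)(-5.1)+(7.5 × 10⁻⁴)(+0.40) = 9.6 × 10⁻⁴ → stable
The 81–149 m interval has Δρ < 0: lighter water underlies denser water.

81–149 m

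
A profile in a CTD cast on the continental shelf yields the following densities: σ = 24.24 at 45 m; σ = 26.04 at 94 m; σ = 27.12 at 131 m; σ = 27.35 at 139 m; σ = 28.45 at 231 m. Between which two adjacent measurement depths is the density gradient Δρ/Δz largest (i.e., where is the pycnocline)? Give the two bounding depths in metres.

45–94 m

Compute the density gradient over each adjacent pair:
  45–94 m: Δρ/Δz = 1.80/49 = 0.037 kg m⁻⁴
  94–131 m: Δρ/Δz = 1.08/37 = 0.029 kg m⁻⁴
  131–139 m: Δρ/Δz = 0.23/8 = 0.029 kg m⁻⁴
  139–231 m: Δρ/Δz = 1.10/92 = 0.012 kg m⁻⁴
The largest gradient is in the 45–94 m interval — the pycnocline.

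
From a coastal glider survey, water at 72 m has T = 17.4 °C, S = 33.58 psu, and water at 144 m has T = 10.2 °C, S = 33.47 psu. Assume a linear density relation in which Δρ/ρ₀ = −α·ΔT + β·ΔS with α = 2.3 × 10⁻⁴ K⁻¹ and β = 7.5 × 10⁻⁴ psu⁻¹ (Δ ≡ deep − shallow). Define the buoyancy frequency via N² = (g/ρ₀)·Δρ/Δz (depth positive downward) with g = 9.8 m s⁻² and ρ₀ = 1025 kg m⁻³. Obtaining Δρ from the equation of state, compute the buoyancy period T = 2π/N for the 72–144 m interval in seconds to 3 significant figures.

429 s

ΔT = -7.2 K, ΔS = -0.11 psu (deep − shallow).
Δρ/ρ₀ = −αΔT + βΔS = 1.656 × 10⁻³ − 8.25 × 10⁻⁵ = 1.5735 × 10⁻³, so Δρ ≈ 1.613 kg m⁻³.
N² = (g/ρ₀)·Δρ/Δz = g·(Δρ/ρ₀)/Δz = 9.8 × 1.5735 × 10⁻³ / 72 = 2.1417 × 10⁻⁴ s⁻².
N = √(2.1417 × 10⁻⁴) = 0.014635 rad s⁻¹ → T = 2π/N = 429.33 s ≈ 429 s.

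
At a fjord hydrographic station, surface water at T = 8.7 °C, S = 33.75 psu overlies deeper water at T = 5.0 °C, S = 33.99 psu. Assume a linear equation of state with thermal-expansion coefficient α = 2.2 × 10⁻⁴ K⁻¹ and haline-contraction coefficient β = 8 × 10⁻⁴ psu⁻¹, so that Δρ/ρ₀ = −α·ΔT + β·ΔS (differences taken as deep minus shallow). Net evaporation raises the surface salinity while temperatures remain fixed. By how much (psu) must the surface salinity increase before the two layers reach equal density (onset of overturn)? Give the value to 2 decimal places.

1.26 psu

Neutral buoyancy requires −α(T_deep − T_surf) + β(S_deep − S_surf′) = 0.
S_surf′ = S_deep − (α/β)·ΔT = 33.99 − (2.2 × 10⁻⁴/8 × 10⁻⁴)·(-3.7) = 35.0075 psu.
Increase required: 35.0075 − 33.75 = 1.2575 psu.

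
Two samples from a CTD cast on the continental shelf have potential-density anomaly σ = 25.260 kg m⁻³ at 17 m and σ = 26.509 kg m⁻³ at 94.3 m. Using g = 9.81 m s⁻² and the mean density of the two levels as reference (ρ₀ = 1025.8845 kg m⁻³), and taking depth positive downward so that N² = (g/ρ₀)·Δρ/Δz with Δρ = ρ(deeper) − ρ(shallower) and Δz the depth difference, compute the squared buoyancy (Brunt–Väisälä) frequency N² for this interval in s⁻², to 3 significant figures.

1.55 × 10⁻⁴ s⁻²

Δρ = 1026.509 − 1025.260 = 1.249 kg m⁻³ over Δz = 94.3 − 17 = 77.3 m.
N² = (9.81/1025.8845) × (1.249/77.3) = 1.5451 × 10⁻⁴ s⁻² ≈ 1.55 × 10⁻⁴ s⁻².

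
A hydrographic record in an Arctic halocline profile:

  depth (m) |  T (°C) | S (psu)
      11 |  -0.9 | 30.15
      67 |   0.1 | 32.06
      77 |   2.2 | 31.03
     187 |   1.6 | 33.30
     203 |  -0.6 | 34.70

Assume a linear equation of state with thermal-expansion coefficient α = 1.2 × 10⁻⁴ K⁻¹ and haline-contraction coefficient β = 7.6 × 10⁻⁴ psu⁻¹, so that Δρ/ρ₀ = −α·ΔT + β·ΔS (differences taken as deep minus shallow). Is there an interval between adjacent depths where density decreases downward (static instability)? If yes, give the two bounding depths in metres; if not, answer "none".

67–77 m

Evaluate Δρ/ρ₀ = −αΔT + βΔS across each adjacent pair:
  11–67 m: −αΔT+βΔS = −(1.2 × 10⁻⁴)(+1.0)+(7.6 × 10⁻⁴)(+1.91) = 1.3 × 10⁻³ → stable
  67–77 m: −αΔT+βΔS = −(1.2 × 10⁻⁴)(+2.1)+(7.6 × 10⁻⁴)(-1.03) = -1.0 × 10⁻³ → UNSTABLE
  77–187 m: −αΔT+βΔS = −(1.2 × 10⁻⁴)(-0.6)+(7.6 × 10⁻⁴)(+2.27) = 1.8 × 10⁻³ → stable
  187–203 m: −αΔT+βΔS = −(1.2 × 10⁻⁴)(-2.2)+(7.6 × 10⁻⁴)(+1.40) = 1.3 × 10⁻³ → stable
The 67–77 m interval has Δρ < 0: lighter water underlies denser water.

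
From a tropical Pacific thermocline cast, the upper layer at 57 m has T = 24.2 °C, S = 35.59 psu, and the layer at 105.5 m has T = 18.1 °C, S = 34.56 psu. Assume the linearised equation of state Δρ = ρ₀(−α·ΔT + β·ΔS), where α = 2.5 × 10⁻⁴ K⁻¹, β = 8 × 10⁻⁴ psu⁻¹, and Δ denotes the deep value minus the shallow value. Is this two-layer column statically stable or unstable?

stable

ΔT = 18.1 − 24.2 = -6.1 K and ΔS = 34.56 − 35.59 = -1.03 psu (deep − shallow).
−αΔT = 1.525 × 10⁻³; βΔS = -8.24 × 10⁻⁴; sum Δρ/ρ₀ = 7.01 × 10⁻⁴.
Δρ/ρ₀ > 0, so Δρ > 0: deeper water is denser → statically stable.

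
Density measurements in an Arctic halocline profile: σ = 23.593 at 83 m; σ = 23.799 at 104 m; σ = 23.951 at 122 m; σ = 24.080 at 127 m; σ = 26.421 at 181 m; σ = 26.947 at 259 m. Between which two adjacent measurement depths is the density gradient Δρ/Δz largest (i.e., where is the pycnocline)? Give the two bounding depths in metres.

Compute the density gradient over each adjacent pair:
  83–104 m: Δρ/Δz = 0.206/21 = 9.8 × 10⁻³ kg m⁻⁴
  104–122 m: Δρ/Δz = 0.152/18 = 8.4 × 10⁻³ kg m⁻⁴
  122–127 m: Δρ/Δz = 0.129/5 = 0.026 kg m⁻⁴
  127–181 m: Δρ/Δz = 2.341/54 = 0.043 kg m⁻⁴
  181–259 m: Δρ/Δz = 0.526/78 = 6.7 × 10⁻³ kg m⁻⁴
The largest gradient is in the 127–181 m interval — the pycnocline.

127–181 m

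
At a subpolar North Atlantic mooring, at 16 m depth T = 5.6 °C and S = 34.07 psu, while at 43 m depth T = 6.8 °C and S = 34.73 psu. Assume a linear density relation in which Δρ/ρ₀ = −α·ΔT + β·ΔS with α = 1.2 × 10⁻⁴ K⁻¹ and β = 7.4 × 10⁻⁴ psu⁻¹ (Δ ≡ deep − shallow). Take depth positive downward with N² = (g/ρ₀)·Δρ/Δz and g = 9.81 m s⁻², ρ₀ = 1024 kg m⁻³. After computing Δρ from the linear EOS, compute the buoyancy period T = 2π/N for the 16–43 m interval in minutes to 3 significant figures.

9.36 min

ΔT = +1.2 K, ΔS = +0.66 psu (deep − shallow).
Δρ/ρ₀ = −αΔT + βΔS = -1.44 × 10⁻⁴ + 4.884 × 10⁻⁴ = 3.444 × 10⁻⁴, so Δρ ≈ 0.3527 kg m⁻³.
N² = (g/ρ₀)·Δρ/Δz = g·(Δρ/ρ₀)/Δz = 9.81 × 3.444 × 10⁻⁴ / 27 = 1.2513 × 10⁻⁴ s⁻².
N = √(1.2513 × 10⁻⁴) = 0.011186 rad s⁻¹ → T = 2π/N = 561.70 s = 9.3617 min ≈ 9.36 min.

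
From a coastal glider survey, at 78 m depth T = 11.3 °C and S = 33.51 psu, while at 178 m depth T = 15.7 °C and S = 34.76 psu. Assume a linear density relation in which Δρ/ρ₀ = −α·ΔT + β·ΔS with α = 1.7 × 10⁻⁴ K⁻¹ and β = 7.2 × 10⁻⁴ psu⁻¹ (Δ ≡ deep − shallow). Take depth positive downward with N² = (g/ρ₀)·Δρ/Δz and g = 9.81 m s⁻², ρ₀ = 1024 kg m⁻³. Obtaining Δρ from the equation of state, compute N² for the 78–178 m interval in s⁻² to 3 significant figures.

ΔT = +4.4 K, ΔS = +1.25 psu (deep − shallow).
Δρ/ρ₀ = −αΔT + βΔS = -7.48 × 10⁻⁴ + 9.00 × 10⁻⁴ = 1.52 × 10⁻⁴, so Δρ ≈ 0.1556 kg m⁻³.
N² = (g/ρ₀)·Δρ/Δz = g·(Δρ/ρ₀)/Δz = 9.81 × 1.52 × 10⁻⁴ / 100 = 1.4911 × 10⁻⁵ s⁻² ≈ 1.49 × 10⁻⁵ s⁻².

1.49 × 10⁻⁵ s⁻²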